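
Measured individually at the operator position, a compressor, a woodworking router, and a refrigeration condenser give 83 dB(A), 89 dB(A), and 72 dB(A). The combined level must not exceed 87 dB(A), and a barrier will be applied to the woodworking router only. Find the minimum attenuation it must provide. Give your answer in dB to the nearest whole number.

The untreated sources together contribute 10^(83/10) + 10^(72/10) = 2.154e+08, i.e. 83.33 dB(A).
The limit corresponds to 10^(87/10) = 5.012e+08; subtracting the fixed part leaves 2.858e+08 for the woodworking router, i.e. 84.56 dB(A).
So the woodworking router must be reduced from 89 to 84.56 dB(A): IL = 4.44 dB.

4 dB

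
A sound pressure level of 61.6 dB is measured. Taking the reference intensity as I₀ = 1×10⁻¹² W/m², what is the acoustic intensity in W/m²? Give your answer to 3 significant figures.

I/I₀ = 10^(61.6/10) = 1.445e+06, so I = 1.445e+06 × 10⁻¹² W/m².

1.45e-06 W/m²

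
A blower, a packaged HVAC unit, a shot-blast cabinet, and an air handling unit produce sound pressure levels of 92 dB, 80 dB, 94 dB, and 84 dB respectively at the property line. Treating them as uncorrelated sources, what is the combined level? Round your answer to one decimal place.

96.5 dB

For uncorrelated sources the intensities add, so convert each level to linear form, sum, and take 10·log₁₀ of the total.
Σ 10^(L/10) = 10^(92/10) + 10^(80/10) + 10^(94/10) + 10^(84/10) = 4.448e+09.
L_total = 10·log₁₀(4.448e+09) = 96.48 dB.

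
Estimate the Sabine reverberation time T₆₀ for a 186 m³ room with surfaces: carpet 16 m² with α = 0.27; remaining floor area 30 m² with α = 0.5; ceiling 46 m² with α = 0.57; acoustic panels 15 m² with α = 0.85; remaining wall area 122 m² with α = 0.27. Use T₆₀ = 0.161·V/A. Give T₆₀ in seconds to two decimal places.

0.33 s

Total absorption A = 16·0.27 + 30·0.5 + 46·0.57 + 15·0.85 + 122·0.27 = 91.23 m² sabins.
T₆₀ = 0.161 × 186 / 91.23 = 0.328 s.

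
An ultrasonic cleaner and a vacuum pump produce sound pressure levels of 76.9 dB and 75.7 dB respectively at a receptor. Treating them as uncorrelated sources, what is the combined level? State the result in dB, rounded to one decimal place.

Incoherent sources combine by intensity addition: L_total = 10·log₁₀(Σ 10^(L_i/10)).
Σ 10^(L/10) = 10^(76.9/10) + 10^(75.7/10) = 8.613e+07.
L_total = 10·log₁₀(8.613e+07) = 79.35 dB.

79.4 dB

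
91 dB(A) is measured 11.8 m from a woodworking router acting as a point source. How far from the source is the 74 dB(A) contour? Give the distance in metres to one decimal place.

Point-source spreading drops the level by 20·log₁₀(r₂/r₁); inverting, r₂/r₁ = 10^(ΔL/20).
r₂ = 11.8·10^((91−74)/20) = 11.8·10^(17.0/20) = 83.54 m.

83.5 m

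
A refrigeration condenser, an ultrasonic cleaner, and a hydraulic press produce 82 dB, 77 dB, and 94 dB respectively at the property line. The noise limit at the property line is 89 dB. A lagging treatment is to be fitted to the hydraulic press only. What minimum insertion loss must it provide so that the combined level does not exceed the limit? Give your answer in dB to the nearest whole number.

The untreated sources together contribute 10^(82/10) + 10^(77/10) = 2.086e+08, i.e. 83.19 dB.
To meet 89 dB overall, the treated hydraulic press may contribute at most 10^(89/10) − 2.086e+08 = 5.857e+08, i.e. 87.68 dB.
Required insertion loss = 94 − 87.68 = 6.32 dB.

6 dB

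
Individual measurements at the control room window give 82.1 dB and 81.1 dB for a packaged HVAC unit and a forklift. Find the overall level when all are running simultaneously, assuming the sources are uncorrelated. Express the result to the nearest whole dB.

85 dB

Incoherent sources combine by intensity addition: L_total = 10·log₁₀(Σ 10^(L_i/10)).
Σ 10^(L/10) = 10^(82.1/10) + 10^(81.1/10) = 2.910e+08.
L_total = 10·log₁₀(2.910e+08) = 84.64 dB.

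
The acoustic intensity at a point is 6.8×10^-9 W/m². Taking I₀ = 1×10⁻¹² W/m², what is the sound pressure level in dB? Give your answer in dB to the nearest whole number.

38 dB

Dividing by I₀ shifts the exponent by 12: I/I₀ = 6.8×10^3.
L = 10·(0.8325 + 3) = 38.33 dB.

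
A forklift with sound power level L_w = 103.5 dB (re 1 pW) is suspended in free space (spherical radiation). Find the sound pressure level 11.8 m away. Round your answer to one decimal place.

71.1 dB

The power spreads over a sphere of area 4π·r², so L_p = L_w − 10·log₁₀(4π·r²).
4π·r² = 1750 m², 10·log₁₀ of that is 32.430 dB.
L_p = 103.5 − 32.430 = 71.07 dB.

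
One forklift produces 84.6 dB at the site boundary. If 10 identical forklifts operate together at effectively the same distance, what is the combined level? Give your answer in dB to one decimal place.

With 10 equal, uncorrelated contributions the intensity is 10× that of one unit, giving a rise of 10·log₁₀ 10.
L_total = 84.6 + 10·log₁₀(10) = 84.6 + 10.000 = 94.60 dB.

94.6 dB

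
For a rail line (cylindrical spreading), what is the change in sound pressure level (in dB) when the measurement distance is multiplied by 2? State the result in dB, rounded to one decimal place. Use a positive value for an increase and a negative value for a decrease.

Line-source spreading: ΔL = −10·log₁₀(r₂/r₁).
ΔL = −10·log₁₀(2) = -3.01 dB.

-3.0 dB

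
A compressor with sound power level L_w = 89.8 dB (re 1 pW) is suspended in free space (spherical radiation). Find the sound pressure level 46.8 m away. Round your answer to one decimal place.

The power spreads over a sphere of area 4π·r², so L_p = L_w − 10·log₁₀(4π·r²).
4π·r² = 2.752e+04 m², 10·log₁₀ of that is 44.397 dB.
L_p = 89.8 − 44.397 = 45.40 dB.

45.4 dB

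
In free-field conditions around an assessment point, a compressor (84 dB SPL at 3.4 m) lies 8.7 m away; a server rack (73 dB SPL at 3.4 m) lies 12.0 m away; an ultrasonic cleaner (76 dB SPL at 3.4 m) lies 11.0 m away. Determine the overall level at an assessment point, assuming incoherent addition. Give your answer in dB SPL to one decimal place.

76.4 dB SPL

Propagate each source to the receiver with L = L_ref − 20·log₁₀(r/r_ref), then add intensities.
compressor: 84 − 20·log₁₀(8.7/3.4) = 84 − 8.16 = 75.84 dB SPL.
server rack: 73 − 20·log₁₀(12.0/3.4) = 73 − 10.95 = 62.05 dB SPL.
ultrasonic cleaner: 76 − 20·log₁₀(11.0/3.4) = 76 − 10.20 = 65.80 dB SPL.
Σ 10^(L/10) = 4.377e+07 → L_total = 10·log₁₀(4.377e+07) = 76.41 dB SPL.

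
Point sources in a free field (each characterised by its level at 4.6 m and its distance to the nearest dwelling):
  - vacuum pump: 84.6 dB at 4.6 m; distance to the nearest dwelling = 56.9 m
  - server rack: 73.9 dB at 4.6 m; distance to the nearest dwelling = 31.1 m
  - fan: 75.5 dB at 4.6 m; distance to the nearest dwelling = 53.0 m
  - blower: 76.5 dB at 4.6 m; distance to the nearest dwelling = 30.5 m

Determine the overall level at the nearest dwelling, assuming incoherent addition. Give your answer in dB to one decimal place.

65.7 dB

Propagate each source to the receiver with L = L_ref − 20·log₁₀(r/r_ref), then add intensities.
vacuum pump: 84.6 − 20·log₁₀(56.9/4.6) = 84.6 − 21.85 = 62.75 dB.
server rack: 73.9 − 20·log₁₀(31.1/4.6) = 73.9 − 16.60 = 57.30 dB.
fan: 75.5 − 20·log₁₀(53.0/4.6) = 75.5 − 21.23 = 54.27 dB.
blower: 76.5 − 20·log₁₀(30.5/4.6) = 76.5 − 16.43 = 60.07 dB.
Σ 10^(L/10) = 3.705e+06 → L_total = 10·log₁₀(3.705e+06) = 65.69 dB.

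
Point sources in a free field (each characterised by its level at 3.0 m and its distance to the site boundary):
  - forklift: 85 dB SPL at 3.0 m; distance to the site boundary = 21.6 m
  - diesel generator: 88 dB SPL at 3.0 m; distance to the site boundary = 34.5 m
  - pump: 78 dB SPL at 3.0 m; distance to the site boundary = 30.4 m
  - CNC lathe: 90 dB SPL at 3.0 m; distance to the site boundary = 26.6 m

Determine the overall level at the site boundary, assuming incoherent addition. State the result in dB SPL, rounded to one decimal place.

First find each source's level at the receiver (point-source: −20·log₁₀(r/r_ref)), then combine on an intensity basis.
forklift: 85 − 20·log₁₀(21.6/3.0) = 85 − 17.15 = 67.85 dB SPL.
diesel generator: 88 − 20·log₁₀(34.5/3.0) = 88 − 21.21 = 66.79 dB SPL.
pump: 78 − 20·log₁₀(30.4/3.0) = 78 − 20.12 = 57.88 dB SPL.
CNC lathe: 90 − 20·log₁₀(26.6/3.0) = 90 − 18.96 = 71.04 dB SPL.
Σ 10^(L/10) = 2.421e+07 → L_total = 10·log₁₀(2.421e+07) = 73.84 dB SPL.

73.8 dB SPL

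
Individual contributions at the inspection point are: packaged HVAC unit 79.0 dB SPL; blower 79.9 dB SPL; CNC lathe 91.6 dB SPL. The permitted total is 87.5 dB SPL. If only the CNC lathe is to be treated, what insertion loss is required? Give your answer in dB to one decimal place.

Everything except the CNC lathe sums to 10^(79.0/10) + 10^(79.9/10) = 1.772e+08 in linear terms, 82.48 dB SPL.
The limit corresponds to 10^(87.5/10) = 5.623e+08; subtracting the fixed part leaves 3.852e+08 for the CNC lathe, i.e. 85.86 dB SPL.
So the CNC lathe must be reduced from 91.6 to 85.86 dB SPL: IL = 5.74 dB.

5.7 dB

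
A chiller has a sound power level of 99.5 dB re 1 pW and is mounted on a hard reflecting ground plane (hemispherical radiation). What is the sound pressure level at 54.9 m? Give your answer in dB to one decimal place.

The power spreads over a hemisphere of area 2π·r², so L_p = L_w − 10·log₁₀(2π·r²).
2π·r² = 1.894e+04 m², 10·log₁₀ of that is 42.773 dB.
L_p = 99.5 − 42.773 = 56.73 dB.

56.7 dB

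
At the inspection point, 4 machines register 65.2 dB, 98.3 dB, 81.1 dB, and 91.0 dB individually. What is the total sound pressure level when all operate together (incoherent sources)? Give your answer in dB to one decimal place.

For uncorrelated sources the intensities add, so convert each level to linear form, sum, and take 10·log₁₀ of the total.
Σ 10^(L/10) = 10^(65.2/10) + 10^(98.3/10) + 10^(81.1/10) + 10^(91.0/10) = 8.152e+09.
L_total = 10·log₁₀(8.152e+09) = 99.11 dB.

99.1 dB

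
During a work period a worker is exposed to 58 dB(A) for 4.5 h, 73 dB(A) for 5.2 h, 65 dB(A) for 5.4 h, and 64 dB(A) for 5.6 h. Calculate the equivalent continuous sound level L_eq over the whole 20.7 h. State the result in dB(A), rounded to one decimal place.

Weight each interval's intensity by its duration and average over T = 20.7 h:
Σ tᵢ·10^(Lᵢ/10) = 4.5·10^(58/10) + 5.2·10^(73/10) + 5.4·10^(65/10) + 5.6·10^(64/10) = 1.377e+08.
L_eq = 10·log₁₀(1.377e+08/20.7) = 68.23 dB(A).

68.2 dB(A)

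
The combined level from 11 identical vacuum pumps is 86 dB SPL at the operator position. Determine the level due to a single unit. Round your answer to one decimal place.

For N identical incoherent sources L_total = L₁ + 10·log₁₀ N, so L₁ = 86 − 10·log₁₀(11) = 86 − 10.414.

75.6 dB SPL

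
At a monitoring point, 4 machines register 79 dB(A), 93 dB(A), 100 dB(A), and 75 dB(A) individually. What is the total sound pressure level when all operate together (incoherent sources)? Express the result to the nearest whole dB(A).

For uncorrelated sources the intensities add, so convert each level to linear form, sum, and take 10·log₁₀ of the total.
Σ 10^(L/10) = 10^(79/10) + 10^(93/10) + 10^(100/10) + 10^(75/10) = 1.211e+10.
L_total = 10·log₁₀(1.211e+10) = 100.83 dB(A).

101 dB(A)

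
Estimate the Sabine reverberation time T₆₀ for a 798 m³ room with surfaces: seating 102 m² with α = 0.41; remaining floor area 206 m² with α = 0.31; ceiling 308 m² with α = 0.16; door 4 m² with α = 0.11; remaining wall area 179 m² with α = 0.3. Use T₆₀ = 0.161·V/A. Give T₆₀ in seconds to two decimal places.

0.61 s

A = Σ Sᵢαᵢ = 102·0.41 + 206·0.31 + 308·0.16 + 4·0.11 + 179·0.3 = 209.10 m².
T₆₀ = 0.161 × 798 / 209.10 = 0.614 s.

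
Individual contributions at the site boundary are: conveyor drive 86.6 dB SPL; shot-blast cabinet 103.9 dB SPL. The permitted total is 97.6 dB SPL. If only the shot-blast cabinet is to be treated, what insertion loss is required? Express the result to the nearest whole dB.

The untreated sources together contribute 10^(86.6/10) = 4.571e+08, i.e. 86.60 dB SPL.
The limit corresponds to 10^(97.6/10) = 5.754e+09; subtracting the fixed part leaves 5.297e+09 for the shot-blast cabinet, i.e. 97.24 dB SPL.
Required insertion loss = 103.9 − 97.24 = 6.66 dB.

7 dB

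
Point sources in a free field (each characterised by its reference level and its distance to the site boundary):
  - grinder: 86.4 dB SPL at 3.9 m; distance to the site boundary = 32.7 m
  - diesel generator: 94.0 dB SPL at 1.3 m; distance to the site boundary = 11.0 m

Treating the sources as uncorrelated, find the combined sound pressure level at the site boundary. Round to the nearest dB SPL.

Apply inverse-square spreading to bring every level to the receiver, then sum 10^(L/10).
grinder: 86.4 − 20·log₁₀(32.7/3.9) = 86.4 − 18.47 = 67.93 dB SPL.
diesel generator: 94.0 − 20·log₁₀(11.0/1.3) = 94.0 − 18.55 = 75.45 dB SPL.
Σ 10^(L/10) = 4.129e+07 → L_total = 10·log₁₀(4.129e+07) = 76.16 dB SPL.

76 dB SPL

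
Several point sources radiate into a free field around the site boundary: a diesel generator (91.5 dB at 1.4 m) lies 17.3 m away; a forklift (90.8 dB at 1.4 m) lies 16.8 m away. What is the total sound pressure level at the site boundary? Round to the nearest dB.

72 dB

Propagate each source to the receiver with L = L_ref − 20·log₁₀(r/r_ref), then add intensities.
diesel generator: 91.5 − 20·log₁₀(17.3/1.4) = 91.5 − 21.84 = 69.66 dB.
forklift: 90.8 − 20·log₁₀(16.8/1.4) = 90.8 − 21.58 = 69.22 dB.
Σ 10^(L/10) = 1.760e+07 → L_total = 10·log₁₀(1.760e+07) = 72.46 dB.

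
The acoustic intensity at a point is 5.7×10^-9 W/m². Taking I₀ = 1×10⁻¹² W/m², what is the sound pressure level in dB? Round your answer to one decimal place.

L = 10·log₁₀(I/I₀) = 10·log₁₀(5.7×10^-9/10⁻¹²) = 10·log₁₀(5.7×10^3).
L = 10·(0.7559 + 3) = 37.56 dB.

37.6 dB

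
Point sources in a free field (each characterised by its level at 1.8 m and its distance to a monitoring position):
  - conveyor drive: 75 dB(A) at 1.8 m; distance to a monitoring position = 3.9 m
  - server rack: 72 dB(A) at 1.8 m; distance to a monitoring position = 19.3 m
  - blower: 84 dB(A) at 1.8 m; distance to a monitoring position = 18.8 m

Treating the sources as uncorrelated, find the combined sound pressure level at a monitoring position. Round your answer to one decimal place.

First find each source's level at the receiver (point-source: −20·log₁₀(r/r_ref)), then combine on an intensity basis.
conveyor drive: 75 − 20·log₁₀(3.9/1.8) = 75 − 6.72 = 68.28 dB(A).
server rack: 72 − 20·log₁₀(19.3/1.8) = 72 − 20.61 = 51.39 dB(A).
blower: 84 − 20·log₁₀(18.8/1.8) = 84 − 20.38 = 63.62 dB(A).
Σ 10^(L/10) = 9.177e+06 → L_total = 10·log₁₀(9.177e+06) = 69.63 dB(A).

69.6 dB(A)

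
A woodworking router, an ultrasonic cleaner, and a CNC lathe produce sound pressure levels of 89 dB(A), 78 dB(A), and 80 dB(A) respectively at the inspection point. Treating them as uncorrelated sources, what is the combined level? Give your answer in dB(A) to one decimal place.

89.8 dB(A)

For uncorrelated sources the intensities add, so convert each level to linear form, sum, and take 10·log₁₀ of the total.
Σ 10^(L/10) = 10^(89/10) + 10^(78/10) + 10^(80/10) = 9.574e+08.
L_total = 10·log₁₀(9.574e+08) = 89.81 dB(A).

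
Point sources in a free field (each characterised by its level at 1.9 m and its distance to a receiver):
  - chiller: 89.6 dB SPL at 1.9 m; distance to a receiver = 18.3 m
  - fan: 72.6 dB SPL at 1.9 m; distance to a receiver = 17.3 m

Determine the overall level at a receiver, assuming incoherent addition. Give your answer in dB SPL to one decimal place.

Apply inverse-square spreading to bring every level to the receiver, then sum 10^(L/10).
chiller: 89.6 − 20·log₁₀(18.3/1.9) = 89.6 − 19.67 = 69.93 dB SPL.
fan: 72.6 − 20·log₁₀(17.3/1.9) = 72.6 − 19.19 = 53.41 dB SPL.
Σ 10^(L/10) = 1.005e+07 → L_total = 10·log₁₀(1.005e+07) = 70.02 dB SPL.

70.0 dB SPL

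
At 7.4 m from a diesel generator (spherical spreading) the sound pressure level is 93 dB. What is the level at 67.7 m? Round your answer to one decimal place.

Point-source attenuation: ΔL = 20·log₁₀(r₂/r₁) = 20·log₁₀(67.7/7.4) = 19.227 dB.
L₂ = 93 − 20·log₁₀(67.7/7.4) = 93 − 19.227 = 73.77 dB.

73.8 dB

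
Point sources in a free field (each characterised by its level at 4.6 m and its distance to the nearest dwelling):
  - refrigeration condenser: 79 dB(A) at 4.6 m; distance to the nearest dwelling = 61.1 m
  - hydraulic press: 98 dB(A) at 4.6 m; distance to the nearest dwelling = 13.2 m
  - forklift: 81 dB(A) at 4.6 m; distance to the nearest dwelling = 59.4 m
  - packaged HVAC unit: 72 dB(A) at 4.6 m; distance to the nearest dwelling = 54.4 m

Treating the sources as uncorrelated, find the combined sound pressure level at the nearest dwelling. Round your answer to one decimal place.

First find each source's level at the receiver (point-source: −20·log₁₀(r/r_ref)), then combine on an intensity basis.
refrigeration condenser: 79 − 20·log₁₀(61.1/4.6) = 79 − 22.47 = 56.53 dB(A).
hydraulic press: 98 − 20·log₁₀(13.2/4.6) = 98 − 9.16 = 88.84 dB(A).
forklift: 81 − 20·log₁₀(59.4/4.6) = 81 − 22.22 = 58.78 dB(A).
packaged HVAC unit: 72 − 20·log₁₀(54.4/4.6) = 72 − 21.46 = 50.54 dB(A).
Σ 10^(L/10) = 7.676e+08 → L_total = 10·log₁₀(7.676e+08) = 88.85 dB(A).

88.9 dB(A)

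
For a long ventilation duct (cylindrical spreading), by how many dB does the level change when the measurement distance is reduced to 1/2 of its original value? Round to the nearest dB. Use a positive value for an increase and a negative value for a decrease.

Line-source spreading: ΔL = −10·log₁₀(r₂/r₁).
ΔL = −10·log₁₀(0.5) = +3.01 dB.

+3 dB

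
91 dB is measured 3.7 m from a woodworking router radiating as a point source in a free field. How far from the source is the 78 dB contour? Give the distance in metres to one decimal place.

16.5 m

Point-source spreading drops the level by 20·log₁₀(r₂/r₁); inverting, r₂/r₁ = 10^(ΔL/20).
r₂ = 3.7·10^((91−78)/20) = 3.7·10^(13.0/20) = 16.53 m.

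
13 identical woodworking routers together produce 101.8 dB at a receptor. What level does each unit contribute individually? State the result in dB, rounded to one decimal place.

90.7 dB

Dividing the total intensity by 13 lowers the level by 10·log₁₀ 13 = 11.139 dB: L₁ = 101.8 − 11.139.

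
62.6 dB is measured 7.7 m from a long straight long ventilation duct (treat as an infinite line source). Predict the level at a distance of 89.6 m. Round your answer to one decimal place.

Line-source attenuation: ΔL = 10·log₁₀(r₂/r₁) = 10·log₁₀(89.6/7.7) = 10.658 dB.
L₂ = 62.6 − 10·log₁₀(89.6/7.7) = 62.6 − 10.658 = 51.94 dB.

51.9 dB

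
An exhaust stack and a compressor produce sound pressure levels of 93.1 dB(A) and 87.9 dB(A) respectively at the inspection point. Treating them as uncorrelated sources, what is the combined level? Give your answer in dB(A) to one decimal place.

Incoherent sources combine by intensity addition: L_total = 10·log₁₀(Σ 10^(L_i/10)).
Σ 10^(L/10) = 10^(93.1/10) + 10^(87.9/10) = 2.658e+09.
L_total = 10·log₁₀(2.658e+09) = 94.25 dB(A).

94.2 dB(A)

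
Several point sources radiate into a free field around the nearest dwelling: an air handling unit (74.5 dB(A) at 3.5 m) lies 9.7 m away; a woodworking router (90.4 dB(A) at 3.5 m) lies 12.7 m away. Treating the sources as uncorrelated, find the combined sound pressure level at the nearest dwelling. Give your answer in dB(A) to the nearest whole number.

Apply inverse-square spreading to bring every level to the receiver, then sum 10^(L/10).
air handling unit: 74.5 − 20·log₁₀(9.7/3.5) = 74.5 − 8.85 = 65.65 dB(A).
woodworking router: 90.4 − 20·log₁₀(12.7/3.5) = 90.4 − 11.19 = 79.21 dB(A).
Σ 10^(L/10) = 8.695e+07 → L_total = 10·log₁₀(8.695e+07) = 79.39 dB(A).

79 dB(A)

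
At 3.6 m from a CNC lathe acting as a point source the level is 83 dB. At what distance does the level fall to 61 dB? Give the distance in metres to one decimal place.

45.3 m

For a point source L₁ − L₂ = 20·log₁₀(r₂/r₁), so r₂ = r₁·10^((L₁−L₂)/20).
r₂ = 3.6·10^((83−61)/20) = 3.6·10^(22.0/20) = 45.32 m.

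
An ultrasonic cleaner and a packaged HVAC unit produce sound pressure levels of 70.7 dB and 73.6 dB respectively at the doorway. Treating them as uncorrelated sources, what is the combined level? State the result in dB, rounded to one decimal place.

For uncorrelated sources the intensities add, so convert each level to linear form, sum, and take 10·log₁₀ of the total.
Σ 10^(L/10) = 10^(70.7/10) + 10^(73.6/10) = 3.466e+07.
L_total = 10·log₁₀(3.466e+07) = 75.40 dB.

75.4 dB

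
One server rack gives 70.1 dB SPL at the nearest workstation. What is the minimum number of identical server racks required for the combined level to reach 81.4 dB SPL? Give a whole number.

The shortfall is 81.4 − 70.1 = 11.3 dB, and N units add 10·log₁₀ N, so need 10·log₁₀ N ≥ 11.3.
N ≥ 10^(11.3/10) = 13.490, so N = 14.

14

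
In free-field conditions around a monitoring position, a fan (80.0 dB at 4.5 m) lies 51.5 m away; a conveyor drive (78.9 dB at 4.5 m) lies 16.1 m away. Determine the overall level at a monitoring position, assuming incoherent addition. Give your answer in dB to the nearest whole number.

68 dB

First find each source's level at the receiver (point-source: −20·log₁₀(r/r_ref)), then combine on an intensity basis.
fan: 80.0 − 20·log₁₀(51.5/4.5) = 80.0 − 21.17 = 58.83 dB.
conveyor drive: 78.9 − 20·log₁₀(16.1/4.5) = 78.9 − 11.07 = 67.83 dB.
Σ 10^(L/10) = 6.828e+06 → L_total = 10·log₁₀(6.828e+06) = 68.34 dB.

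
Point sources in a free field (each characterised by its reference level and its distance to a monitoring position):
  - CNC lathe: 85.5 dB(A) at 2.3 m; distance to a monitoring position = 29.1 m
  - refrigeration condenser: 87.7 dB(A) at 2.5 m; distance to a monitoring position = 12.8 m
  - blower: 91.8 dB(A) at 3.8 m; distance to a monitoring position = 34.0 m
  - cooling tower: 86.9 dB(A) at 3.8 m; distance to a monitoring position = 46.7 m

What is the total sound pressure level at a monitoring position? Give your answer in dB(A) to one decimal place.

76.7 dB(A)

Apply inverse-square spreading to bring every level to the receiver, then sum 10^(L/10).
CNC lathe: 85.5 − 20·log₁₀(29.1/2.3) = 85.5 − 22.04 = 63.46 dB(A).
refrigeration condenser: 87.7 − 20·log₁₀(12.8/2.5) = 87.7 − 14.19 = 73.51 dB(A).
blower: 91.8 − 20·log₁₀(34.0/3.8) = 91.8 − 19.03 = 72.77 dB(A).
cooling tower: 86.9 − 20·log₁₀(46.7/3.8) = 86.9 − 21.79 = 65.11 dB(A).
Σ 10^(L/10) = 4.683e+07 → L_total = 10·log₁₀(4.683e+07) = 76.71 dB(A).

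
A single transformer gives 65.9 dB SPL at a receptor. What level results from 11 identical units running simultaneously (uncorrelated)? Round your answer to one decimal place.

With 11 equal, uncorrelated contributions the intensity is 11× that of one unit, giving a rise of 10·log₁₀ 11.
L_total = 65.9 + 10·log₁₀(11) = 65.9 + 10.414 = 76.31 dB SPL.

76.3 dB SPL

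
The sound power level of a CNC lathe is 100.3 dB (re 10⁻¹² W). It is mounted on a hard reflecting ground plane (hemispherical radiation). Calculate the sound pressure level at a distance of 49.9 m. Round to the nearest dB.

58 dB

Free-field hemispherical radiation: L_p = L_w − 10·log₁₀(2π·r²), r = 49.9 m.
2π·r² = 1.565e+04 m², 10·log₁₀ of that is 41.944 dB.
L_p = 100.3 − 41.944 = 58.36 dB.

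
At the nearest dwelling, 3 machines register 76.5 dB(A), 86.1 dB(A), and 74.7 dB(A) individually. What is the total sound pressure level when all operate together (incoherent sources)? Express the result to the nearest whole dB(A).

87 dB(A)

For uncorrelated sources the intensities add, so convert each level to linear form, sum, and take 10·log₁₀ of the total.
Σ 10^(L/10) = 10^(76.5/10) + 10^(86.1/10) + 10^(74.7/10) = 4.816e+08.
L_total = 10·log₁₀(4.816e+08) = 86.83 dB(A).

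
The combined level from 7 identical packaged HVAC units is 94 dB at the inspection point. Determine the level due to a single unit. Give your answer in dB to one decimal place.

7 equal contributions raise the level by 10·log₁₀ 7 = 8.451 dB, so each unit alone gives 94 − 8.451.

85.5 dB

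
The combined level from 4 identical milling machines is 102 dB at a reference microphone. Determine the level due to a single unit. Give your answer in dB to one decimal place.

96.0 dB

Dividing the total intensity by 4 lowers the level by 10·log₁₀ 4 = 6.021 dB: L₁ = 102 − 6.021.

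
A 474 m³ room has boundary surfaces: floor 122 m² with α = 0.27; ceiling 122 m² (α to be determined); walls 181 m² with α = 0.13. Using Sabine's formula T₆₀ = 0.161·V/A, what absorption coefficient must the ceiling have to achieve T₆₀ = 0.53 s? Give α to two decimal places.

From T₆₀ = 0.161·V/A, the target T₆₀ = 0.53 s needs A = 0.161·474/0.53 = 143.99 m².
Absorption from the other surfaces = 122·0.27 + 181·0.13 = 56.47 m², so the ceiling must supply 87.52 m² over 122 m².
α = 87.52/122 = 0.717.

0.72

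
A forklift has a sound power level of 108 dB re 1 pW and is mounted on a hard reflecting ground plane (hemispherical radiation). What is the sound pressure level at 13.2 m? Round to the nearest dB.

Free-field hemispherical radiation: L_p = L_w − 10·log₁₀(2π·r²), r = 13.2 m.
2π·r² = 1095 m², 10·log₁₀ of that is 30.393 dB.
L_p = 108 − 30.393 = 77.61 dB.

78 dB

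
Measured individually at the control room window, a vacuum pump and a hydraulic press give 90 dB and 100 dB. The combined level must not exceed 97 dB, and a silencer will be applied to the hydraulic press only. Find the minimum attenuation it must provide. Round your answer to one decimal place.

Fixed contribution from the other source: Σ 10^(L/10) = 10^(90/10) = 1.000e+09 (90.00 dB).
The limit corresponds to 10^(97/10) = 5.012e+09; subtracting the fixed part leaves 4.012e+09 for the hydraulic press, i.e. 96.03 dB.
Required insertion loss = 100 − 96.03 = 3.97 dB.

4.0 dB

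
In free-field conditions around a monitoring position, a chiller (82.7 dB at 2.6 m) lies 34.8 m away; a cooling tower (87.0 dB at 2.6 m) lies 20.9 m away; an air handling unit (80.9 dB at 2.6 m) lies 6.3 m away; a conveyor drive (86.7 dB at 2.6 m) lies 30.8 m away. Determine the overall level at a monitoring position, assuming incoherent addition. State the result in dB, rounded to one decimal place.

75.2 dB

Apply inverse-square spreading to bring every level to the receiver, then sum 10^(L/10).
chiller: 82.7 − 20·log₁₀(34.8/2.6) = 82.7 − 22.53 = 60.17 dB.
cooling tower: 87.0 − 20·log₁₀(20.9/2.6) = 87.0 − 18.10 = 68.90 dB.
air handling unit: 80.9 − 20·log₁₀(6.3/2.6) = 80.9 − 7.69 = 73.21 dB.
conveyor drive: 86.7 − 20·log₁₀(30.8/2.6) = 86.7 − 21.47 = 65.23 dB.
Σ 10^(L/10) = 3.308e+07 → L_total = 10·log₁₀(3.308e+07) = 75.20 dB.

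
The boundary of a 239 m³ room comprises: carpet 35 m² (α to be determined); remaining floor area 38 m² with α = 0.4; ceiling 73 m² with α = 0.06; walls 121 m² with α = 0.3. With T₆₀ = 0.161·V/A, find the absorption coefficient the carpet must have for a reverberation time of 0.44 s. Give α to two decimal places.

Required total absorption A = 0.161·239/0.44 = 87.45 m².
Absorption from the other surfaces = 38·0.4 + 73·0.06 + 121·0.3 = 55.88 m², so the carpet must supply 31.57 m² over 35 m².
α = 31.57/35 = 0.902.

0.90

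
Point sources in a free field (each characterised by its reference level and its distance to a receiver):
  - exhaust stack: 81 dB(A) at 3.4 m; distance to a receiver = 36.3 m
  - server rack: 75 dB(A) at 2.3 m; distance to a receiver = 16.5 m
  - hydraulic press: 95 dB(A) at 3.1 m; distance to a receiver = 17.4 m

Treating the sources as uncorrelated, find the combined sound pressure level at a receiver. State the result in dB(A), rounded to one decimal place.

80.1 dB(A)

Propagate each source to the receiver with L = L_ref − 20·log₁₀(r/r_ref), then add intensities.
exhaust stack: 81 − 20·log₁₀(36.3/3.4) = 81 − 20.57 = 60.43 dB(A).
server rack: 75 − 20·log₁₀(16.5/2.3) = 75 − 17.12 = 57.88 dB(A).
hydraulic press: 95 − 20·log₁₀(17.4/3.1) = 95 − 14.98 = 80.02 dB(A).
Σ 10^(L/10) = 1.021e+08 → L_total = 10·log₁₀(1.021e+08) = 80.09 dB(A).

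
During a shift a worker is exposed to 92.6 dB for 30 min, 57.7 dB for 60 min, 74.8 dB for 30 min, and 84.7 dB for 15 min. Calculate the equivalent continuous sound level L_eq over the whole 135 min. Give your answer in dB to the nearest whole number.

The energy average is taken in the linear domain: L_eq = 10·log₁₀[(Σ tᵢ·10^(Lᵢ/10))/T], T = 135 min.
Σ tᵢ·10^(Lᵢ/10) = 30·10^(92.6/10) + 60·10^(57.7/10) + 30·10^(74.8/10) + 15·10^(84.7/10) = 5.996e+10.
L_eq = 10·log₁₀(5.996e+10/135) = 86.48 dB.

86 dB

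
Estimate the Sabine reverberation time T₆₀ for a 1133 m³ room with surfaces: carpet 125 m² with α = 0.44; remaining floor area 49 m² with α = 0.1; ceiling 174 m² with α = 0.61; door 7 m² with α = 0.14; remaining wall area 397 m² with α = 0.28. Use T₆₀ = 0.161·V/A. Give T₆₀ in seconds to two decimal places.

Total absorption A = 125·0.44 + 49·0.1 + 174·0.61 + 7·0.14 + 397·0.28 = 278.18 m² sabins.
T₆₀ = 0.161 × 1133 / 278.18 = 0.656 s.

0.66 s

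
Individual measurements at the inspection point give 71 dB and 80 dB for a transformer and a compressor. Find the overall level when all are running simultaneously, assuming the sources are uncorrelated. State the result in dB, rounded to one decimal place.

Incoherent sources combine by intensity addition: L_total = 10·log₁₀(Σ 10^(L_i/10)).
Σ 10^(L/10) = 10^(71/10) + 10^(80/10) = 1.126e+08.
L_total = 10·log₁₀(1.126e+08) = 80.51 dB.

80.5 dB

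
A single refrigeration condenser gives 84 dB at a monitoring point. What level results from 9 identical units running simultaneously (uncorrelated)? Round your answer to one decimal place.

93.5 dB

With 9 equal, uncorrelated contributions the intensity is 9× that of one unit, giving a rise of 10·log₁₀ 9.
L_total = 84 + 10·log₁₀(9) = 84 + 9.542 = 93.54 dB.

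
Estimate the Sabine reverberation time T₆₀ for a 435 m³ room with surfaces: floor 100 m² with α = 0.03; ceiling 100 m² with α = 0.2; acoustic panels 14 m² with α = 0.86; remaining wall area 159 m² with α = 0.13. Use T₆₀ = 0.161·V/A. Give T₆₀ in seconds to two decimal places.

1.26 s

Summing Sᵢαᵢ: 100·0.03 + 100·0.2 + 14·0.86 + 159·0.13 = 55.71 m².
T₆₀ = 0.161 × 435 / 55.71 = 1.257 s.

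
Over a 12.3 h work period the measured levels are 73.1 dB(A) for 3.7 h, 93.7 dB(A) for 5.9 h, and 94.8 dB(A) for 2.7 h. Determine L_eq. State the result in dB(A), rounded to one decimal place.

Weight each interval's intensity by its duration and average over T = 12.3 h:
Σ tᵢ·10^(Lᵢ/10) = 3.7·10^(73.1/10) + 5.9·10^(93.7/10) + 2.7·10^(94.8/10) = 2.206e+10.
L_eq = 10·log₁₀(2.206e+10/12.3) = 92.54 dB(A).

92.5 dB(A)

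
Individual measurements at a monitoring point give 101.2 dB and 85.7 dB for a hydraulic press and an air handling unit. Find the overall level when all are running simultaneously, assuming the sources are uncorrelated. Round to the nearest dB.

For uncorrelated sources the intensities add, so convert each level to linear form, sum, and take 10·log₁₀ of the total.
Σ 10^(L/10) = 10^(101.2/10) + 10^(85.7/10) = 1.355e+10.
L_total = 10·log₁₀(1.355e+10) = 101.32 dB.

101 dB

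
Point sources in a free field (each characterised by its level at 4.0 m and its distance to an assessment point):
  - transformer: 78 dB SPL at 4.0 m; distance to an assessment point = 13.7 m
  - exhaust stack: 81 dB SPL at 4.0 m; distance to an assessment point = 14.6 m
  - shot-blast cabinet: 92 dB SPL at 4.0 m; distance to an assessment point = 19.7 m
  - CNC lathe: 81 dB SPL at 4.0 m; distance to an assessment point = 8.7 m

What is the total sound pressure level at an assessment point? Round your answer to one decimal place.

80.3 dB SPL

First find each source's level at the receiver (point-source: −20·log₁₀(r/r_ref)), then combine on an intensity basis.
transformer: 78 − 20·log₁₀(13.7/4.0) = 78 − 10.69 = 67.31 dB SPL.
exhaust stack: 81 − 20·log₁₀(14.6/4.0) = 81 − 11.25 = 69.75 dB SPL.
shot-blast cabinet: 92 − 20·log₁₀(19.7/4.0) = 92 − 13.85 = 78.15 dB SPL.
CNC lathe: 81 − 20·log₁₀(8.7/4.0) = 81 − 6.75 = 74.25 dB SPL.
Σ 10^(L/10) = 1.068e+08 → L_total = 10·log₁₀(1.068e+08) = 80.28 dB SPL.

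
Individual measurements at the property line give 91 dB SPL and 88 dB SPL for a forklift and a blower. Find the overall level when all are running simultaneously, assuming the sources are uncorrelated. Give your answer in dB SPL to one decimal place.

92.8 dB SPL

Incoherent sources combine by intensity addition: L_total = 10·log₁₀(Σ 10^(L_i/10)).
Σ 10^(L/10) = 10^(91/10) + 10^(88/10) = 1.890e+09.
L_total = 10·log₁₀(1.890e+09) = 92.76 dB SPL.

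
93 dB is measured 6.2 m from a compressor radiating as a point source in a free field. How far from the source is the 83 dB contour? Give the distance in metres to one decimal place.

Point-source spreading drops the level by 20·log₁₀(r₂/r₁); inverting, r₂/r₁ = 10^(ΔL/20).
r₂ = 6.2·10^((93−83)/20) = 6.2·10^(10.0/20) = 19.61 m.

19.6 m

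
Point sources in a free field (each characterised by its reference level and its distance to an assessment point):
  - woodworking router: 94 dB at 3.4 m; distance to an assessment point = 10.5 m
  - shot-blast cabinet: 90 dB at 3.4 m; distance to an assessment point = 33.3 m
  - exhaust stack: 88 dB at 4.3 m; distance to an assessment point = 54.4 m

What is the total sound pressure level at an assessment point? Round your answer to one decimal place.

84.4 dB

Propagate each source to the receiver with L = L_ref − 20·log₁₀(r/r_ref), then add intensities.
woodworking router: 94 − 20·log₁₀(10.5/3.4) = 94 − 9.79 = 84.21 dB.
shot-blast cabinet: 90 − 20·log₁₀(33.3/3.4) = 90 − 19.82 = 70.18 dB.
exhaust stack: 88 − 20·log₁₀(54.4/4.3) = 88 − 22.04 = 65.96 dB.
Σ 10^(L/10) = 2.777e+08 → L_total = 10·log₁₀(2.777e+08) = 84.44 dB.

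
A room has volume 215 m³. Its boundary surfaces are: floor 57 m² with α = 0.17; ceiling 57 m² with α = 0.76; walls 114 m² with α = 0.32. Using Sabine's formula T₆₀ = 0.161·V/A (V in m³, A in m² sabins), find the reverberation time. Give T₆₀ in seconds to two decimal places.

Summing Sᵢαᵢ: 57·0.17 + 57·0.76 + 114·0.32 = 89.49 m².
T₆₀ = 0.161 × 215 / 89.49 = 0.387 s.

0.39 s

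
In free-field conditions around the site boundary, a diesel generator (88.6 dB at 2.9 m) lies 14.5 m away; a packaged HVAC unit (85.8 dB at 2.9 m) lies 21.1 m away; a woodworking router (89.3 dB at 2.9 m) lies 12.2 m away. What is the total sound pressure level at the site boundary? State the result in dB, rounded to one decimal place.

79.3 dB

Propagate each source to the receiver with L = L_ref − 20·log₁₀(r/r_ref), then add intensities.
diesel generator: 88.6 − 20·log₁₀(14.5/2.9) = 88.6 − 13.98 = 74.62 dB.
packaged HVAC unit: 85.8 − 20·log₁₀(21.1/2.9) = 85.8 − 17.24 = 68.56 dB.
woodworking router: 89.3 − 20·log₁₀(12.2/2.9) = 89.3 − 12.48 = 76.82 dB.
Σ 10^(L/10) = 8.425e+07 → L_total = 10·log₁₀(8.425e+07) = 79.26 dB.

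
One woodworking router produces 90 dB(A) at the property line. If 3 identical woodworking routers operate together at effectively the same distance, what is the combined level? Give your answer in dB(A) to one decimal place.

94.8 dB(A)

L_total = L₁ + 10·log₁₀ N for N identical incoherent sources.
L_total = 90 + 10·log₁₀(3) = 90 + 4.771 = 94.77 dB(A).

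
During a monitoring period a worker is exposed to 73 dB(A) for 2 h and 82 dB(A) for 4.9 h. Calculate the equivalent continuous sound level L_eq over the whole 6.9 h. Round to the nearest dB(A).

L_eq = 10·log₁₀[(1/T)·Σ tᵢ·10^(Lᵢ/10)] with T = 6.9 h.
Σ tᵢ·10^(Lᵢ/10) = 2·10^(73/10) + 4.9·10^(82/10) = 8.165e+08.
L_eq = 10·log₁₀(8.165e+08/6.9) = 80.73 dB(A).

81 dB(A)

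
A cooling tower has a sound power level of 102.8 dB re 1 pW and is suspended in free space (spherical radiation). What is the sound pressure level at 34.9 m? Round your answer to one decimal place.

61.0 dB

Free-field spherical radiation: L_p = L_w − 10·log₁₀(4π·r²), r = 34.9 m.
4π·r² = 1.531e+04 m², 10·log₁₀ of that is 41.849 dB.
L_p = 102.8 − 41.849 = 60.95 dB.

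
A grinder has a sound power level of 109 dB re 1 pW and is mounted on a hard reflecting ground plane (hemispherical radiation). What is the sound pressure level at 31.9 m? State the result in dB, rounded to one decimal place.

70.9 dB

L_p = L_w − 10·log₁₀(2π·r²) with r = 31.9 m.
2π·r² = 6394 m², 10·log₁₀ of that is 38.058 dB.
L_p = 109 − 38.058 = 70.94 dB.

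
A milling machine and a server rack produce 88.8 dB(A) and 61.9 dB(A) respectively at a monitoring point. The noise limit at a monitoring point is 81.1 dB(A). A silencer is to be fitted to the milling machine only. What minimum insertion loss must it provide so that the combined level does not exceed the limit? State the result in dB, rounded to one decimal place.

7.8 dB

Everything except the milling machine sums to 10^(61.9/10) = 1.549e+06 in linear terms, 61.90 dB(A).
To meet 81.1 dB(A) overall, the treated milling machine may contribute at most 10^(81.1/10) − 1.549e+06 = 1.273e+08, i.e. 81.05 dB(A).
Required insertion loss = 88.8 − 81.05 = 7.75 dB.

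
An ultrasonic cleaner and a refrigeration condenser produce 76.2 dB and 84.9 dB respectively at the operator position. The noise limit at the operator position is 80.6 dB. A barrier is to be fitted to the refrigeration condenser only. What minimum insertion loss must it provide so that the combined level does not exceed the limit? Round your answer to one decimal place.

The untreated sources together contribute 10^(76.2/10) = 4.169e+07, i.e. 76.20 dB.
The limit corresponds to 10^(80.6/10) = 1.148e+08; subtracting the fixed part leaves 7.313e+07 for the refrigeration condenser, i.e. 78.64 dB.
So the refrigeration condenser must be reduced from 84.9 to 78.64 dB: IL = 6.26 dB.

6.3 dB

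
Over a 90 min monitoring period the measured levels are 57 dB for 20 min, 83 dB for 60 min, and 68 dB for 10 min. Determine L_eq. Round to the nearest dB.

81 dB

The energy average is taken in the linear domain: L_eq = 10·log₁₀[(Σ tᵢ·10^(Lᵢ/10))/T], T = 90 min.
Σ tᵢ·10^(Lᵢ/10) = 20·10^(57/10) + 60·10^(83/10) + 10·10^(68/10) = 1.204e+10.
L_eq = 10·log₁₀(1.204e+10/90) = 81.27 dB.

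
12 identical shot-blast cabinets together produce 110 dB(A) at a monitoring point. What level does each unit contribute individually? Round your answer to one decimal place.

12 equal contributions raise the level by 10·log₁₀ 12 = 10.792 dB, so each unit alone gives 110 − 10.792.

99.2 dB(A)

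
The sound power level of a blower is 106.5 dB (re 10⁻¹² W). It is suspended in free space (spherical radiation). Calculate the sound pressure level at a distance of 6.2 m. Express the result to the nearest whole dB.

L_p = L_w − 10·log₁₀(4π·r²) with r = 6.2 m.
4π·r² = 483.1 m², 10·log₁₀ of that is 26.840 dB.
L_p = 106.5 − 26.840 = 79.66 dB.

80 dB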